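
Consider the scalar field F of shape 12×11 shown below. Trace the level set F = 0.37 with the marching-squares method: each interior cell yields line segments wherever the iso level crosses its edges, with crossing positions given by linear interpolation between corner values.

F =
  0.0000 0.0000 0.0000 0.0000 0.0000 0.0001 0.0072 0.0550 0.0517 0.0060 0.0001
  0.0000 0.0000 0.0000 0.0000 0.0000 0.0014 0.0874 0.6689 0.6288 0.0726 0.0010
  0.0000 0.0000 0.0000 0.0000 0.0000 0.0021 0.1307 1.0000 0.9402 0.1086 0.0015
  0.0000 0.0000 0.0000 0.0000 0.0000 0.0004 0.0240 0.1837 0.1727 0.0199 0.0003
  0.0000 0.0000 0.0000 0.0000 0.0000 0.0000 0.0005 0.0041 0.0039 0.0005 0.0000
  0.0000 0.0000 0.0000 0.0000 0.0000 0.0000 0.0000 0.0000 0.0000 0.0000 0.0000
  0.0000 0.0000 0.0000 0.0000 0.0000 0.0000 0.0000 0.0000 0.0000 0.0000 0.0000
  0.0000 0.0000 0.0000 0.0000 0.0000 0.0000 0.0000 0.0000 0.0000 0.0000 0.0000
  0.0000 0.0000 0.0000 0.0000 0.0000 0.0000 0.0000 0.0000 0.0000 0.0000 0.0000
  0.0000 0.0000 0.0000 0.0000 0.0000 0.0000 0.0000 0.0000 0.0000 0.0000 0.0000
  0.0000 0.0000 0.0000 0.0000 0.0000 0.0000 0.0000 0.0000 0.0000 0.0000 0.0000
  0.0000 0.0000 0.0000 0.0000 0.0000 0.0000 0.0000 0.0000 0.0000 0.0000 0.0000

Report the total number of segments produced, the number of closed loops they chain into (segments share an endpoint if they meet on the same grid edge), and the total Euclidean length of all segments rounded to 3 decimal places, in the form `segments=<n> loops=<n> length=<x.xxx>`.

cell (0,6): code 0100 → (0.513,7.000)–(1.000,6.486)
cell (0,7): code 1100 → (0.552,8.000)–(0.513,7.000)
cell (0,8): code 1000 → (1.000,8.465)–(0.552,8.000)
cell (1,6): code 0110 → (1.000,6.486)–(2.000,6.275)
cell (1,8): code 1001 → (2.000,8.686)–(1.000,8.465)
cell (2,6): code 0010 → (2.000,6.275)–(2.772,7.000)
cell (2,7): code 0011 → (2.772,7.000)–(2.743,8.000)
cell (2,8): code 0001 → (2.743,8.000)–(2.000,8.686)
total: 8 segments, chained into 1 closed loop(s), length Σ = 7.471026

segments=8 loops=1 length=7.471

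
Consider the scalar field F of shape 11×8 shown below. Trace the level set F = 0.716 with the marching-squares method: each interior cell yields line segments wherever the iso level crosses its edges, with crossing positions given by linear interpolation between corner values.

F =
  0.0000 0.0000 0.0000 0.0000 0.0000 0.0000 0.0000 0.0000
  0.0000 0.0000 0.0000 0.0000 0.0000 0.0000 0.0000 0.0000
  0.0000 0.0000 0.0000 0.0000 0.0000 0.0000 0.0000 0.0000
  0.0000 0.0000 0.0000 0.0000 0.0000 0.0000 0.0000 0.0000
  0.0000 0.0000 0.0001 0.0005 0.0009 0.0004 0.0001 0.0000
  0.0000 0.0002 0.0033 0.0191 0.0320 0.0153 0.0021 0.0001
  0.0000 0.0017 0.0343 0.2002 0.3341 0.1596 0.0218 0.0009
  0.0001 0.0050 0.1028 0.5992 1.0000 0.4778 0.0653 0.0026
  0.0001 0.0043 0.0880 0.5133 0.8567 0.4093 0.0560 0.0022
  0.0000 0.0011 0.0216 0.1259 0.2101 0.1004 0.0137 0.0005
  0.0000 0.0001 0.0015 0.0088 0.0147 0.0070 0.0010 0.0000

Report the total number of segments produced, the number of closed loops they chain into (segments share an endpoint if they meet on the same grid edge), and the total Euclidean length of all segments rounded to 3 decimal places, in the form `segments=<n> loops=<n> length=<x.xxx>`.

cell (6,3): code 0100 → (6.574,4.000)–(7.000,3.291)
cell (6,4): code 1000 → (7.000,4.544)–(6.574,4.000)
cell (7,3): code 0110 → (7.000,3.291)–(8.000,3.590)
cell (7,4): code 1001 → (8.000,4.314)–(7.000,4.544)
cell (8,3): code 0010 → (8.000,3.590)–(8.218,4.000)
cell (8,4): code 0001 → (8.218,4.000)–(8.000,4.314)
total: 6 segments, chained into 1 closed loop(s), length Σ = 4.434190

segments=6 loops=1 length=4.434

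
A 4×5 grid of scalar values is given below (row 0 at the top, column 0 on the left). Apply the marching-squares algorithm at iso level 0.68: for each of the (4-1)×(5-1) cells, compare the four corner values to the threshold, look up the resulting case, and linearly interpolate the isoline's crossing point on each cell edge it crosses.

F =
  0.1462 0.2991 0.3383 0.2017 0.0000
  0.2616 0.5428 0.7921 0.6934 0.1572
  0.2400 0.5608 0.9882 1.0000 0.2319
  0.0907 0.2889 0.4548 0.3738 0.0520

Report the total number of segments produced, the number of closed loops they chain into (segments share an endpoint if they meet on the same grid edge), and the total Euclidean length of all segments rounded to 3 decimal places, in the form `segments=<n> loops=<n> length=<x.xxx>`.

cell (0,1): code 0100 → (0.753,2.000)–(1.000,1.550)
cell (0,2): code 1100 → (0.973,3.000)–(0.753,2.000)
cell (0,3): code 1000 → (1.000,3.025)–(0.973,3.000)
cell (1,1): code 0110 → (1.000,1.550)–(2.000,1.279)
cell (1,3): code 1001 → (2.000,3.417)–(1.000,3.025)
cell (2,1): code 0010 → (2.000,1.279)–(2.578,2.000)
cell (2,2): code 0011 → (2.578,2.000)–(2.511,3.000)
cell (2,3): code 0001 → (2.511,3.000)–(2.000,3.417)
total: 8 segments, chained into 1 closed loop(s), length Σ = 6.269611

segments=8 loops=1 length=6.270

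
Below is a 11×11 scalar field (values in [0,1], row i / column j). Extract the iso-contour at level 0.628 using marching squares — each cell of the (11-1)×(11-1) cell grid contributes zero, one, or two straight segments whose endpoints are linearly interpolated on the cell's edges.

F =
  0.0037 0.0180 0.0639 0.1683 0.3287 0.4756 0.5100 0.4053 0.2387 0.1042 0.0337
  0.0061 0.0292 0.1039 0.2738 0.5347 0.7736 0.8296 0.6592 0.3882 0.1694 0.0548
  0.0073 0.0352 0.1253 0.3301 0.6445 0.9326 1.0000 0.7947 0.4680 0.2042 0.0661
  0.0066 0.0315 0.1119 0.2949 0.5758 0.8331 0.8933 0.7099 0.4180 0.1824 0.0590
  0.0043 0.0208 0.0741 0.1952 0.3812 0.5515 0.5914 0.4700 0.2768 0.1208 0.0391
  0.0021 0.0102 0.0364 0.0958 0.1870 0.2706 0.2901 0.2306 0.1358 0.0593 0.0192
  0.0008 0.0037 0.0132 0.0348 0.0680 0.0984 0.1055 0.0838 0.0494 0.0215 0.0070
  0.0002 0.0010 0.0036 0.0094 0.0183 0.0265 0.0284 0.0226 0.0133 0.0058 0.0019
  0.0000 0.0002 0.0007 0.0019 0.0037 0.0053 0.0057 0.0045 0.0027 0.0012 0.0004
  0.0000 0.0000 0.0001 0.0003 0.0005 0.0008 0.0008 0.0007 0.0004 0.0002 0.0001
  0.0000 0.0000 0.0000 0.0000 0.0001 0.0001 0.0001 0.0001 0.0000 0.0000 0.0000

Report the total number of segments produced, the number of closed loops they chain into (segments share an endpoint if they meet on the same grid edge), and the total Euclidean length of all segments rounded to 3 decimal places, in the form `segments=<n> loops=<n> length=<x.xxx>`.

cell (0,4): code 0100 → (0.511,5.000)–(1.000,4.391)
cell (0,5): code 1100 → (0.369,6.000)–(0.511,5.000)
cell (0,6): code 1100 → (0.877,7.000)–(0.369,6.000)
cell (0,7): code 1000 → (1.000,7.115)–(0.877,7.000)
cell (1,3): code 0100 → (1.850,4.000)–(2.000,3.948)
cell (1,4): code 1110 → (1.000,4.391)–(1.850,4.000)
cell (1,7): code 1001 → (2.000,7.510)–(1.000,7.115)
cell (2,3): code 0010 → (2.000,3.948)–(2.240,4.000)
cell (2,4): code 0111 → (2.240,4.000)–(3.000,4.203)
cell (2,7): code 1001 → (3.000,7.281)–(2.000,7.510)
cell (3,4): code 0010 → (3.000,4.203)–(3.728,5.000)
cell (3,5): code 0011 → (3.728,5.000)–(3.879,6.000)
cell (3,6): code 0011 → (3.879,6.000)–(3.341,7.000)
cell (3,7): code 0001 → (3.341,7.000)–(3.000,7.281)
total: 14 segments, chained into 1 closed loop(s), length Σ = 10.977223

segments=14 loops=1 length=10.977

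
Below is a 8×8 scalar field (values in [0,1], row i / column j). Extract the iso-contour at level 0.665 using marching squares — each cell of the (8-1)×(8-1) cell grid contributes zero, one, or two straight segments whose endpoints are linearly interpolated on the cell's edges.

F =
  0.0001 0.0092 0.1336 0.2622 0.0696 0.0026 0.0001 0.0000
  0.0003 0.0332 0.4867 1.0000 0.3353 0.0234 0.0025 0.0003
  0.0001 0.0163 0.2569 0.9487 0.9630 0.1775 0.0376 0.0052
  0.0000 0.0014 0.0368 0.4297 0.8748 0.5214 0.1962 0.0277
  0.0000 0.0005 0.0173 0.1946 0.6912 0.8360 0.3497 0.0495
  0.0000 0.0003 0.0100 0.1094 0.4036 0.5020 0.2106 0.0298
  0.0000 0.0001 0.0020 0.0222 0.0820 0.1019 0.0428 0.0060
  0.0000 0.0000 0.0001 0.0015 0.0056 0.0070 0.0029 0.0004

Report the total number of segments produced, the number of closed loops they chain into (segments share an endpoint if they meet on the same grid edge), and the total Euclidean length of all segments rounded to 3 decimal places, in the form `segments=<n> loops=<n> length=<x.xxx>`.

segments=14 loops=1 length=10.389

cell (0,2): code 0100 → (0.546,3.000)–(1.000,2.347)
cell (0,3): code 1000 → (1.000,3.504)–(0.546,3.000)
cell (1,2): code 0110 → (1.000,2.347)–(2.000,2.590)
cell (1,3): code 1101 → (1.525,4.000)–(1.000,3.504)
cell (1,4): code 1000 → (2.000,4.379)–(1.525,4.000)
cell (2,2): code 0010 → (2.000,2.590)–(2.547,3.000)
cell (2,3): code 0111 → (2.547,3.000)–(3.000,3.529)
cell (2,4): code 1001 → (3.000,4.594)–(2.000,4.379)
cell (3,3): code 0110 → (3.000,3.529)–(4.000,3.947)
cell (3,4): code 1101 → (3.456,5.000)–(3.000,4.594)
cell (3,5): code 1000 → (4.000,5.352)–(3.456,5.000)
cell (4,3): code 0010 → (4.000,3.947)–(4.091,4.000)
cell (4,4): code 0011 → (4.091,4.000)–(4.512,5.000)
cell (4,5): code 0001 → (4.512,5.000)–(4.000,5.352)
total: 14 segments, chained into 1 closed loop(s), length Σ = 10.388932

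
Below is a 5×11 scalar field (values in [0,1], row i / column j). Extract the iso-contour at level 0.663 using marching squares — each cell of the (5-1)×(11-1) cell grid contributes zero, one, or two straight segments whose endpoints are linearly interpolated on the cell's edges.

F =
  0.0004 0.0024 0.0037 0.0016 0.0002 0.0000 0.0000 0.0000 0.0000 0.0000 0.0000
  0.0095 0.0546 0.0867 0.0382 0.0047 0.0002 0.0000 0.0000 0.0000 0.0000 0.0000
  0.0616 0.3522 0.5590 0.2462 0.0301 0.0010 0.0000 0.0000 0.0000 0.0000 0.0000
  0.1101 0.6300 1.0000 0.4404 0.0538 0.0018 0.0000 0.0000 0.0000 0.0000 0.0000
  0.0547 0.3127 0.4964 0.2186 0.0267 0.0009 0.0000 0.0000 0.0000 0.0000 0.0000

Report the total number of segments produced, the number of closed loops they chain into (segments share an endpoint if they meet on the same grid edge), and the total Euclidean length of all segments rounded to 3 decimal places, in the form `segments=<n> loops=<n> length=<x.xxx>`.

cell (2,1): code 0100 → (2.236,2.000)–(3.000,1.089)
cell (2,2): code 1000 → (3.000,2.602)–(2.236,2.000)
cell (3,1): code 0010 → (3.000,1.089)–(3.669,2.000)
cell (3,2): code 0001 → (3.669,2.000)–(3.000,2.602)
total: 4 segments, chained into 1 closed loop(s), length Σ = 4.192341

segments=4 loops=1 length=4.192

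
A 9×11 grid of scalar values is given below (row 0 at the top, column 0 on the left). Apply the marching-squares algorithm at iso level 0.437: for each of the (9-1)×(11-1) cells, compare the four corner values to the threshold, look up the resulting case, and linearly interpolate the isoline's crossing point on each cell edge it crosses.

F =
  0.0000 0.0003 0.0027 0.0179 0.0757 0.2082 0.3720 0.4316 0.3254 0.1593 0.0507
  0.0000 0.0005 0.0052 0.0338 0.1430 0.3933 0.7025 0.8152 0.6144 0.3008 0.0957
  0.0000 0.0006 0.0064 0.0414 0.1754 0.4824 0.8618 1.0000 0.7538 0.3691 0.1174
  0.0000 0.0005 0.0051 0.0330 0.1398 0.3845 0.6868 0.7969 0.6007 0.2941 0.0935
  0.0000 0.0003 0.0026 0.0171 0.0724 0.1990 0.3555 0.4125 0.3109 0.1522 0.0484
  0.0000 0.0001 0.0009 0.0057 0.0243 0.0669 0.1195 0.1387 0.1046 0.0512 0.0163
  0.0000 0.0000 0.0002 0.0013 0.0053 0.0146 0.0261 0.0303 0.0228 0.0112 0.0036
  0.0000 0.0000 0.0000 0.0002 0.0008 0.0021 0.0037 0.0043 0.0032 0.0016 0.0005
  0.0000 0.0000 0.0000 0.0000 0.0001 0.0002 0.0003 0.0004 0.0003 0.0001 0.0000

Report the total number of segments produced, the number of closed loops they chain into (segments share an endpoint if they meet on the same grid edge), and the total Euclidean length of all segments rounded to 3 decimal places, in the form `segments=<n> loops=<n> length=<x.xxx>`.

cell (0,5): code 0100 → (0.197,6.000)–(1.000,5.141)
cell (0,6): code 1100 → (0.014,7.000)–(0.197,6.000)
cell (0,7): code 1100 → (0.386,8.000)–(0.014,7.000)
cell (0,8): code 1000 → (1.000,8.566)–(0.386,8.000)
cell (1,4): code 0100 → (1.490,5.000)–(2.000,4.852)
cell (1,5): code 1110 → (1.000,5.141)–(1.490,5.000)
cell (1,8): code 1001 → (2.000,8.823)–(1.000,8.566)
cell (2,4): code 0010 → (2.000,4.852)–(2.464,5.000)
cell (2,5): code 0111 → (2.464,5.000)–(3.000,5.174)
cell (2,8): code 1001 → (3.000,8.534)–(2.000,8.823)
cell (3,5): code 0010 → (3.000,5.174)–(3.754,6.000)
cell (3,6): code 0011 → (3.754,6.000)–(3.936,7.000)
cell (3,7): code 0011 → (3.936,7.000)–(3.565,8.000)
cell (3,8): code 0001 → (3.565,8.000)–(3.000,8.534)
total: 14 segments, chained into 1 closed loop(s), length Σ = 12.238434

segments=14 loops=1 length=12.238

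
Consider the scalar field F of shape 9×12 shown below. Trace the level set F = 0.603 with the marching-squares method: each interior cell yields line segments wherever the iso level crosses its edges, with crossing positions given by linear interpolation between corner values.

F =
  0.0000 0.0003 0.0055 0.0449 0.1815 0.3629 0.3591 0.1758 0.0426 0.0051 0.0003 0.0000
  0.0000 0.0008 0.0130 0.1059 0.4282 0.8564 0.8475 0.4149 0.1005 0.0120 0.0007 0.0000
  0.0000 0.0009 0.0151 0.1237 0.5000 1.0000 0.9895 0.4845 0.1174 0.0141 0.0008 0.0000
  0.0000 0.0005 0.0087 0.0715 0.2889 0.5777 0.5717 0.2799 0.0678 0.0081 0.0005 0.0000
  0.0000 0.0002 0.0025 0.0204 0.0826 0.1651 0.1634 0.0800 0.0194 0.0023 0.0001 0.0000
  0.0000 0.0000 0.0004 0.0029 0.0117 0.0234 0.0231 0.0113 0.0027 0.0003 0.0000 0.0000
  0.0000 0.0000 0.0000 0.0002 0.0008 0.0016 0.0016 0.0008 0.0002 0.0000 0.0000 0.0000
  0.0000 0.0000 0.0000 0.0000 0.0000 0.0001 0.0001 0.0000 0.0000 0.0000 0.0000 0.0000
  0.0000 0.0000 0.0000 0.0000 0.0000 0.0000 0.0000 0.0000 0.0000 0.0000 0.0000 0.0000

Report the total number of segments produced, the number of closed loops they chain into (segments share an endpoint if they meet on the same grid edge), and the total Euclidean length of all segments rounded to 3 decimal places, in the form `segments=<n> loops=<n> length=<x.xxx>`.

segments=8 loops=1 length=8.010

cell (0,4): code 0100 → (0.487,5.000)–(1.000,4.408)
cell (0,5): code 1100 → (0.499,6.000)–(0.487,5.000)
cell (0,6): code 1000 → (1.000,6.565)–(0.499,6.000)
cell (1,4): code 0110 → (1.000,4.408)–(2.000,4.206)
cell (1,6): code 1001 → (2.000,6.765)–(1.000,6.565)
cell (2,4): code 0010 → (2.000,4.206)–(2.940,5.000)
cell (2,5): code 0011 → (2.940,5.000)–(2.925,6.000)
cell (2,6): code 0001 → (2.925,6.000)–(2.000,6.765)
total: 8 segments, chained into 1 closed loop(s), length Σ = 8.009952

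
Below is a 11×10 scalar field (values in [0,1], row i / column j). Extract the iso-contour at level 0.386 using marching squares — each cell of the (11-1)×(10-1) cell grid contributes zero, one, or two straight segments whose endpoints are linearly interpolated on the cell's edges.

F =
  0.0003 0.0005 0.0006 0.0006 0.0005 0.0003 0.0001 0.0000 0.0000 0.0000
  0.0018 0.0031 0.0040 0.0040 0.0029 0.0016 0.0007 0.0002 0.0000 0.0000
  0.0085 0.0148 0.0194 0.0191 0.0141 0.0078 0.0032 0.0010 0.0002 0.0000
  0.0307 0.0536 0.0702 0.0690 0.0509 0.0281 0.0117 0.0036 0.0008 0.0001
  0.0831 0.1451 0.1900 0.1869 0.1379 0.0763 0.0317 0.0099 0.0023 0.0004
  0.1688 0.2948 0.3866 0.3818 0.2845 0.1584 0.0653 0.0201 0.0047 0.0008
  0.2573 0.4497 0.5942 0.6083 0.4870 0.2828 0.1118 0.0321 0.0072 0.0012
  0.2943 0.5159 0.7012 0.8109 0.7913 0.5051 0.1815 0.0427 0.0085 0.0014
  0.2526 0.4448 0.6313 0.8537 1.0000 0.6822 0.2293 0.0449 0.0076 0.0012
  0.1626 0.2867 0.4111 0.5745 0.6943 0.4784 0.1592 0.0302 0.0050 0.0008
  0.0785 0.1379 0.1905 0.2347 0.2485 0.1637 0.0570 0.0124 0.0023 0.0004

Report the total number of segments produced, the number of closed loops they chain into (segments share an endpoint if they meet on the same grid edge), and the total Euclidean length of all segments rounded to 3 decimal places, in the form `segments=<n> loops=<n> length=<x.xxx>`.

cell (4,1): code 0100 → (4.997,2.000)–(5.000,1.993)
cell (4,2): code 1000 → (5.000,2.125)–(4.997,2.000)
cell (5,0): code 0100 → (5.589,1.000)–(6.000,0.669)
cell (5,1): code 1110 → (5.000,1.993)–(5.589,1.000)
cell (5,2): code 1101 → (5.019,3.000)–(5.000,2.125)
cell (5,3): code 1100 → (5.501,4.000)–(5.019,3.000)
cell (5,4): code 1000 → (6.000,4.495)–(5.501,4.000)
cell (6,0): code 0110 → (6.000,0.669)–(7.000,0.414)
cell (6,4): code 1101 → (6.464,5.000)–(6.000,4.495)
cell (6,5): code 1000 → (7.000,5.368)–(6.464,5.000)
cell (7,0): code 0110 → (7.000,0.414)–(8.000,0.694)
cell (7,5): code 1001 → (8.000,5.654)–(7.000,5.368)
cell (8,0): code 0010 → (8.000,0.694)–(8.372,1.000)
cell (8,1): code 0111 → (8.372,1.000)–(9.000,1.798)
cell (8,5): code 1001 → (9.000,5.289)–(8.000,5.654)
cell (9,1): code 0010 → (9.000,1.798)–(9.114,2.000)
cell (9,2): code 0011 → (9.114,2.000)–(9.555,3.000)
cell (9,3): code 0011 → (9.555,3.000)–(9.692,4.000)
cell (9,4): code 0011 → (9.692,4.000)–(9.294,5.000)
cell (9,5): code 0001 → (9.294,5.000)–(9.000,5.289)
total: 20 segments, chained into 1 closed loop(s), length Σ = 15.334042

segments=20 loops=1 length=15.334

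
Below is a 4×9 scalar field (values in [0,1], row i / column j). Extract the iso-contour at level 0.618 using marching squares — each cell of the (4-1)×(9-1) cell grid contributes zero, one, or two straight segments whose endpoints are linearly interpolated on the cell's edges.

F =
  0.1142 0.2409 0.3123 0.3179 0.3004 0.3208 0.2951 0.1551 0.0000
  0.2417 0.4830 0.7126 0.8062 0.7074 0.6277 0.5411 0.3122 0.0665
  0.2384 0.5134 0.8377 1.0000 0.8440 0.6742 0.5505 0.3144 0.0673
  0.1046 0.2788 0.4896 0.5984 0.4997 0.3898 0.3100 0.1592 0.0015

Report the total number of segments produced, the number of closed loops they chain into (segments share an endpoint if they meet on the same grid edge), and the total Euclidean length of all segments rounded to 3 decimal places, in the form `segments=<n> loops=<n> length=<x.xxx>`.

cell (0,1): code 0100 → (0.764,2.000)–(1.000,1.588)
cell (0,2): code 1100 → (0.615,3.000)–(0.764,2.000)
cell (0,3): code 1100 → (0.780,4.000)–(0.615,3.000)
cell (0,4): code 1100 → (0.968,5.000)–(0.780,4.000)
cell (0,5): code 1000 → (1.000,5.112)–(0.968,5.000)
cell (1,1): code 0110 → (1.000,1.588)–(2.000,1.323)
cell (1,5): code 1001 → (2.000,5.454)–(1.000,5.112)
cell (2,1): code 0010 → (2.000,1.323)–(2.631,2.000)
cell (2,2): code 0011 → (2.631,2.000)–(2.951,3.000)
cell (2,3): code 0011 → (2.951,3.000)–(2.656,4.000)
cell (2,4): code 0011 → (2.656,4.000)–(2.198,5.000)
cell (2,5): code 0001 → (2.198,5.000)–(2.000,5.454)
total: 12 segments, chained into 1 closed loop(s), length Σ = 10.339268

segments=12 loops=1 length=10.339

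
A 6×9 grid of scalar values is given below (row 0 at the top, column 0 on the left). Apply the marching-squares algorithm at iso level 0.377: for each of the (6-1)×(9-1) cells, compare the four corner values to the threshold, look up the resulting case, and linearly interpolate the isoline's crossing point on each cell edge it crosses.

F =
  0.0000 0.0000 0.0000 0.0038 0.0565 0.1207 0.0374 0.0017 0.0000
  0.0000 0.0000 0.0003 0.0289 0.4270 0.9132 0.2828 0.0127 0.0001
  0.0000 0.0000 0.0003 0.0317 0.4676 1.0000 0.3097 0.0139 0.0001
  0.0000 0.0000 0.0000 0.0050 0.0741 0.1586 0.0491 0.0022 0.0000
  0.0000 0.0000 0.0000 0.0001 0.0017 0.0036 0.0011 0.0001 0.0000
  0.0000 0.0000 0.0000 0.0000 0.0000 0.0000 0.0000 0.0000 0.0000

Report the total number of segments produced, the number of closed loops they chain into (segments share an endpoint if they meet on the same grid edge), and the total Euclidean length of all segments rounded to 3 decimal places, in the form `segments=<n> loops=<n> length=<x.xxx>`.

cell (0,3): code 0100 → (0.865,4.000)–(1.000,3.874)
cell (0,4): code 1100 → (0.323,5.000)–(0.865,4.000)
cell (0,5): code 1000 → (1.000,5.851)–(0.323,5.000)
cell (1,3): code 0110 → (1.000,3.874)–(2.000,3.792)
cell (1,5): code 1001 → (2.000,5.903)–(1.000,5.851)
cell (2,3): code 0010 → (2.000,3.792)–(2.230,4.000)
cell (2,4): code 0011 → (2.230,4.000)–(2.740,5.000)
cell (2,5): code 0001 → (2.740,5.000)–(2.000,5.903)
total: 8 segments, chained into 1 closed loop(s), length Σ = 7.013378

segments=8 loops=1 length=7.013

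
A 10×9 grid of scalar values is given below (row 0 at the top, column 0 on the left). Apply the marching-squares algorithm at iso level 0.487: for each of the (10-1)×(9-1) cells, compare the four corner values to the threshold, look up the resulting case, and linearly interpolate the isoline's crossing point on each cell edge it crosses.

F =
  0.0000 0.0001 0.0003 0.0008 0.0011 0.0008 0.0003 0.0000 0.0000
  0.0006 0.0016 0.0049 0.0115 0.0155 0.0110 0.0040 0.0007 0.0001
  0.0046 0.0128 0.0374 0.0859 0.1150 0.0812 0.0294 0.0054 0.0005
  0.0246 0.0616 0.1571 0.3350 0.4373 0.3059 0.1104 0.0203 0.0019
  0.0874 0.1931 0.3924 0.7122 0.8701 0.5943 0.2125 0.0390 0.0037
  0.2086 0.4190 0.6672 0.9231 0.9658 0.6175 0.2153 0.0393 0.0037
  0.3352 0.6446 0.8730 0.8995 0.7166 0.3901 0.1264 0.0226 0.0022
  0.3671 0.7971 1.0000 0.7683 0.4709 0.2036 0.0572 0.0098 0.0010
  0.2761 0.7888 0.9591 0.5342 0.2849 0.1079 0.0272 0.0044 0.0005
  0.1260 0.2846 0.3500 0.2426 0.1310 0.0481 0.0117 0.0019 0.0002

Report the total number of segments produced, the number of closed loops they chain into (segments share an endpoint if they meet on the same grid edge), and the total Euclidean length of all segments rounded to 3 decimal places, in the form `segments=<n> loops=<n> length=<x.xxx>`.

segments=20 loops=1 length=16.254

cell (3,2): code 0100 → (3.403,3.000)–(4.000,2.296)
cell (3,3): code 1100 → (3.115,4.000)–(3.403,3.000)
cell (3,4): code 1100 → (3.628,5.000)–(3.115,4.000)
cell (3,5): code 1000 → (4.000,5.281)–(3.628,5.000)
cell (4,1): code 0100 → (4.344,2.000)–(5.000,1.274)
cell (4,2): code 1110 → (4.000,2.296)–(4.344,2.000)
cell (4,5): code 1001 → (5.000,5.324)–(4.000,5.281)
cell (5,0): code 0100 → (5.301,1.000)–(6.000,0.491)
cell (5,1): code 1110 → (5.000,1.274)–(5.301,1.000)
cell (5,4): code 1011 → (6.000,4.703)–(5.574,5.000)
cell (5,5): code 0001 → (5.574,5.000)–(5.000,5.324)
cell (6,0): code 0110 → (6.000,0.491)–(7.000,0.279)
cell (6,3): code 1011 → (7.000,3.946)–(6.934,4.000)
cell (6,4): code 0001 → (6.934,4.000)–(6.000,4.703)
cell (7,0): code 0110 → (7.000,0.279)–(8.000,0.411)
cell (7,3): code 1001 → (8.000,3.189)–(7.000,3.946)
cell (8,0): code 0010 → (8.000,0.411)–(8.599,1.000)
cell (8,1): code 0011 → (8.599,1.000)–(8.775,2.000)
cell (8,2): code 0011 → (8.775,2.000)–(8.162,3.000)
cell (8,3): code 0001 → (8.162,3.000)–(8.000,3.189)
total: 20 segments, chained into 1 closed loop(s), length Σ = 16.254190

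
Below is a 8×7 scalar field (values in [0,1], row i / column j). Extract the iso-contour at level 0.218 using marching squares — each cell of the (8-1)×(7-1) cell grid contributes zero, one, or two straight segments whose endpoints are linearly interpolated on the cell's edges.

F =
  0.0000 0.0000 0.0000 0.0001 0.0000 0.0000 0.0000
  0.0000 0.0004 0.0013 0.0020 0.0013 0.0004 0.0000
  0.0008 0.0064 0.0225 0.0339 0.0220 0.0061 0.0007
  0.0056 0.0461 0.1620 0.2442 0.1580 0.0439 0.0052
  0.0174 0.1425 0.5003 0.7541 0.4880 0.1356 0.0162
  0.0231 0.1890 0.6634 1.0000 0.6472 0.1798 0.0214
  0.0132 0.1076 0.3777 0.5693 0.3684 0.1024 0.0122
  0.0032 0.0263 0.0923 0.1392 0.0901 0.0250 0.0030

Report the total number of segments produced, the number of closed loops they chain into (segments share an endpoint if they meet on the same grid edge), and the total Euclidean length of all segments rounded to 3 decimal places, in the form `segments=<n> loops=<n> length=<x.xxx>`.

segments=14 loops=1 length=12.169

cell (2,2): code 0100 → (2.875,3.000)–(3.000,2.681)
cell (2,3): code 1000 → (3.000,3.304)–(2.875,3.000)
cell (3,1): code 0100 → (3.166,2.000)–(4.000,1.211)
cell (3,2): code 1110 → (3.000,2.681)–(3.166,2.000)
cell (3,3): code 1101 → (3.182,4.000)–(3.000,3.304)
cell (3,4): code 1000 → (4.000,4.766)–(3.182,4.000)
cell (4,1): code 0110 → (4.000,1.211)–(5.000,1.061)
cell (4,4): code 1001 → (5.000,4.918)–(4.000,4.766)
cell (5,1): code 0110 → (5.000,1.061)–(6.000,1.409)
cell (5,4): code 1001 → (6.000,4.565)–(5.000,4.918)
cell (6,1): code 0010 → (6.000,1.409)–(6.560,2.000)
cell (6,2): code 0011 → (6.560,2.000)–(6.817,3.000)
cell (6,3): code 0011 → (6.817,3.000)–(6.540,4.000)
cell (6,4): code 0001 → (6.540,4.000)–(6.000,4.565)
total: 14 segments, chained into 1 closed loop(s), length Σ = 12.168562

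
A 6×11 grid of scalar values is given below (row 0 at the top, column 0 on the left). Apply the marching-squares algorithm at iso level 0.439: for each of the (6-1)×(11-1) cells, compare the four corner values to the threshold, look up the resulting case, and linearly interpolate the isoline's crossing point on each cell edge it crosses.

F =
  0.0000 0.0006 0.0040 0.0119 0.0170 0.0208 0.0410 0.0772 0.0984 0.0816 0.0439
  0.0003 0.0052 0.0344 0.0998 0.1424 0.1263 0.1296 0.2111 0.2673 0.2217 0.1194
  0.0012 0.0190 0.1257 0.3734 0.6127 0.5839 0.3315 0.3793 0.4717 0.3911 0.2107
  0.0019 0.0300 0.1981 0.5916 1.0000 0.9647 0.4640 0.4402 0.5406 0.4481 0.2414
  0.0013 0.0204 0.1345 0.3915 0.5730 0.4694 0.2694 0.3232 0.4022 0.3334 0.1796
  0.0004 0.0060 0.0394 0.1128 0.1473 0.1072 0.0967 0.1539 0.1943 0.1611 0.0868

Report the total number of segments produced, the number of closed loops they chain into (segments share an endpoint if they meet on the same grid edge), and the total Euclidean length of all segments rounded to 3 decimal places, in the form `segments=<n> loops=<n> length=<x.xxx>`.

segments=22 loops=1 length=16.757

cell (1,3): code 0100 → (1.631,4.000)–(2.000,3.274)
cell (1,4): code 1100 → (1.683,5.000)–(1.631,4.000)
cell (1,5): code 1000 → (2.000,5.574)–(1.683,5.000)
cell (1,7): code 0100 → (1.840,8.000)–(2.000,7.646)
cell (1,8): code 1000 → (2.000,8.406)–(1.840,8.000)
cell (2,2): code 0100 → (2.301,3.000)–(3.000,2.612)
cell (2,3): code 1110 → (2.000,3.274)–(2.301,3.000)
cell (2,5): code 1101 → (2.811,6.000)–(2.000,5.574)
cell (2,6): code 1100 → (2.980,7.000)–(2.811,6.000)
cell (2,7): code 1110 → (2.000,7.646)–(2.980,7.000)
cell (2,8): code 1101 → (2.840,9.000)–(2.000,8.406)
cell (2,9): code 1000 → (3.000,9.044)–(2.840,9.000)
cell (3,2): code 0010 → (3.000,2.612)–(3.763,3.000)
cell (3,3): code 0111 → (3.763,3.000)–(4.000,3.262)
cell (3,5): code 1011 → (4.000,5.152)–(3.128,6.000)
cell (3,6): code 0011 → (3.128,6.000)–(3.010,7.000)
cell (3,7): code 0011 → (3.010,7.000)–(3.734,8.000)
cell (3,8): code 0011 → (3.734,8.000)–(3.079,9.000)
cell (3,9): code 0001 → (3.079,9.000)–(3.000,9.044)
cell (4,3): code 0010 → (4.000,3.262)–(4.315,4.000)
cell (4,4): code 0011 → (4.315,4.000)–(4.084,5.000)
cell (4,5): code 0001 → (4.084,5.000)–(4.000,5.152)
total: 22 segments, chained into 1 closed loop(s), length Σ = 16.756790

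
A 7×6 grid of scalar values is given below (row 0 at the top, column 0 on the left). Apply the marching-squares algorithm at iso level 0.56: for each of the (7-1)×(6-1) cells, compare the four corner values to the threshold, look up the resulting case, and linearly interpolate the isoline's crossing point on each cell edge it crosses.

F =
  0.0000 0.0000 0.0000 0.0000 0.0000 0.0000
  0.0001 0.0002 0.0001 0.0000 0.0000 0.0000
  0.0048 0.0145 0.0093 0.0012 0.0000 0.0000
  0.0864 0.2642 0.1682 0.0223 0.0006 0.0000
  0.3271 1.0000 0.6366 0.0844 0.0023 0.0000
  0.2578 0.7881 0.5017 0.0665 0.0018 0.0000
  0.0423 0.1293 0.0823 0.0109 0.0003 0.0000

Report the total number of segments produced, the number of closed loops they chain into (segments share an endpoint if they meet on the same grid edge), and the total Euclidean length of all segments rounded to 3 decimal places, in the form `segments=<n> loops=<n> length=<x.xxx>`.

segments=8 loops=1 length=5.698

cell (3,0): code 0100 → (3.402,1.000)–(4.000,0.346)
cell (3,1): code 1100 → (3.836,2.000)–(3.402,1.000)
cell (3,2): code 1000 → (4.000,2.139)–(3.836,2.000)
cell (4,0): code 0110 → (4.000,0.346)–(5.000,0.570)
cell (4,1): code 1011 → (5.000,1.796)–(4.568,2.000)
cell (4,2): code 0001 → (4.568,2.000)–(4.000,2.139)
cell (5,0): code 0010 → (5.000,0.570)–(5.346,1.000)
cell (5,1): code 0001 → (5.346,1.000)–(5.000,1.796)
total: 8 segments, chained into 1 closed loop(s), length Σ = 5.698416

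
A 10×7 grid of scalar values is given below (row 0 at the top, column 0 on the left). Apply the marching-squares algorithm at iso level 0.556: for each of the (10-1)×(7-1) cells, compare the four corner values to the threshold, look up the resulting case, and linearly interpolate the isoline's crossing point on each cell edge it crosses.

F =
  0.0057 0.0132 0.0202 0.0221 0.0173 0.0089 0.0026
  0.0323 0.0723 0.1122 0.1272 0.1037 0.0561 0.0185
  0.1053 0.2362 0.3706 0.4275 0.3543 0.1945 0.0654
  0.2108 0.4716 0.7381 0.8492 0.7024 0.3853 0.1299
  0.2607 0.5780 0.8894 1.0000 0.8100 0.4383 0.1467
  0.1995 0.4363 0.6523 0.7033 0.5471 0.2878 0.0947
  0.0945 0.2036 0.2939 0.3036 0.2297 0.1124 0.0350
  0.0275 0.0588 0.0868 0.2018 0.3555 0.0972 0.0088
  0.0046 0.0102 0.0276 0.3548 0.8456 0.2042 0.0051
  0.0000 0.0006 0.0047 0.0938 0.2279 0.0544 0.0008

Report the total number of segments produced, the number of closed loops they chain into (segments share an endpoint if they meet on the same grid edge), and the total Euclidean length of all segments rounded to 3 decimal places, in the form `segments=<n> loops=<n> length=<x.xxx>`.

cell (2,1): code 0100 → (2.504,2.000)–(3.000,1.317)
cell (2,2): code 1100 → (2.305,3.000)–(2.504,2.000)
cell (2,3): code 1100 → (2.579,4.000)–(2.305,3.000)
cell (2,4): code 1000 → (3.000,4.462)–(2.579,4.000)
cell (3,0): code 0100 → (3.793,1.000)–(4.000,0.931)
cell (3,1): code 1110 → (3.000,1.317)–(3.793,1.000)
cell (3,4): code 1001 → (4.000,4.683)–(3.000,4.462)
cell (4,0): code 0010 → (4.000,0.931)–(4.155,1.000)
cell (4,1): code 0111 → (4.155,1.000)–(5.000,1.554)
cell (4,3): code 1011 → (5.000,3.943)–(4.966,4.000)
cell (4,4): code 0001 → (4.966,4.000)–(4.000,4.683)
cell (5,1): code 0010 → (5.000,1.554)–(5.269,2.000)
cell (5,2): code 0011 → (5.269,2.000)–(5.369,3.000)
cell (5,3): code 0001 → (5.369,3.000)–(5.000,3.943)
cell (7,3): code 0100 → (7.409,4.000)–(8.000,3.410)
cell (7,4): code 1000 → (8.000,4.452)–(7.409,4.000)
cell (8,3): code 0010 → (8.000,3.410)–(8.469,4.000)
cell (8,4): code 0001 → (8.469,4.000)–(8.000,4.452)
total: 18 segments, chained into 2 closed loop(s), length Σ = 13.573097

segments=18 loops=2 length=13.573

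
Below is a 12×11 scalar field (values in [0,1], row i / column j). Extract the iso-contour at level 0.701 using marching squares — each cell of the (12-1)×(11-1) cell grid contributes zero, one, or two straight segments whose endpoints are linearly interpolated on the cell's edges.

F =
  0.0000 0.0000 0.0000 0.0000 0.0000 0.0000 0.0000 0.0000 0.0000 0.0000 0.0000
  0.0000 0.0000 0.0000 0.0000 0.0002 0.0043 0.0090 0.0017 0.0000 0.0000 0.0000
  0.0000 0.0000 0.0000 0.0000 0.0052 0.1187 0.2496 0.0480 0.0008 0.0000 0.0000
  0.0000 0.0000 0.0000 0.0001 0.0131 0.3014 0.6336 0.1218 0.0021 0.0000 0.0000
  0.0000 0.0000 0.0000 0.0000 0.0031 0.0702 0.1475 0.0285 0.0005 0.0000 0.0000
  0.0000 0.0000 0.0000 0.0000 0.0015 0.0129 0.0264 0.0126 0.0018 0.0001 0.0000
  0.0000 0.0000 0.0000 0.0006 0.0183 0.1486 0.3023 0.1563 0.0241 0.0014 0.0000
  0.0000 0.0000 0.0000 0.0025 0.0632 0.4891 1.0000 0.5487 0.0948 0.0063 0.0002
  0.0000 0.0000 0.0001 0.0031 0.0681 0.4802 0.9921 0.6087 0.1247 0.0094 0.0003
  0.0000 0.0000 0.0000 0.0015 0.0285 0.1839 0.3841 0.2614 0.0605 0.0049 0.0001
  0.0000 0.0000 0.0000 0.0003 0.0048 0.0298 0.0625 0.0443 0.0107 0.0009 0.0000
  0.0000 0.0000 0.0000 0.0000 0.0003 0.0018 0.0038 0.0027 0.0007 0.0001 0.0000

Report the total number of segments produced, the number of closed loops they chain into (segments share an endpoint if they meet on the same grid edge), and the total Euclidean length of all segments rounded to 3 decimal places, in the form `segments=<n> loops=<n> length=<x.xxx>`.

cell (6,5): code 0100 → (6.571,6.000)–(7.000,5.415)
cell (6,6): code 1000 → (7.000,6.663)–(6.571,6.000)
cell (7,5): code 0110 → (7.000,5.415)–(8.000,5.431)
cell (7,6): code 1001 → (8.000,6.759)–(7.000,6.663)
cell (8,5): code 0010 → (8.000,5.431)–(8.479,6.000)
cell (8,6): code 0001 → (8.479,6.000)–(8.000,6.759)
total: 6 segments, chained into 1 closed loop(s), length Σ = 5.160220

segments=6 loops=1 length=5.160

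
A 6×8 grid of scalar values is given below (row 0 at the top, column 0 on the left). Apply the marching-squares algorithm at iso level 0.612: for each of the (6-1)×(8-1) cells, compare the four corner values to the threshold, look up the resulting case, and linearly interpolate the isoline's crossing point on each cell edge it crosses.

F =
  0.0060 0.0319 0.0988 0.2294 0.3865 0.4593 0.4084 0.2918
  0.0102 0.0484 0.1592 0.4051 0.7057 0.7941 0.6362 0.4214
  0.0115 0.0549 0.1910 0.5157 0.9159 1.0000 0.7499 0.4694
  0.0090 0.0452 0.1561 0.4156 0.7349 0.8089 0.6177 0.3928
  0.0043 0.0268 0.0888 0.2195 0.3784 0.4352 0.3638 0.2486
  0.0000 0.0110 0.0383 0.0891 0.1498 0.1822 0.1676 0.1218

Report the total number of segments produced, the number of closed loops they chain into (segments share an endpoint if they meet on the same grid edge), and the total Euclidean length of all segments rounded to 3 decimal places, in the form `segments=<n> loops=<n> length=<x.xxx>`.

segments=12 loops=1 length=9.729

cell (0,3): code 0100 → (0.706,4.000)–(1.000,3.688)
cell (0,4): code 1100 → (0.456,5.000)–(0.706,4.000)
cell (0,5): code 1100 → (0.894,6.000)–(0.456,5.000)
cell (0,6): code 1000 → (1.000,6.113)–(0.894,6.000)
cell (1,3): code 0110 → (1.000,3.688)–(2.000,3.241)
cell (1,6): code 1001 → (2.000,6.492)–(1.000,6.113)
cell (2,3): code 0110 → (2.000,3.241)–(3.000,3.615)
cell (2,6): code 1001 → (3.000,6.025)–(2.000,6.492)
cell (3,3): code 0010 → (3.000,3.615)–(3.345,4.000)
cell (3,4): code 0011 → (3.345,4.000)–(3.527,5.000)
cell (3,5): code 0011 → (3.527,5.000)–(3.022,6.000)
cell (3,6): code 0001 → (3.022,6.000)–(3.000,6.025)
total: 12 segments, chained into 1 closed loop(s), length Σ = 9.728734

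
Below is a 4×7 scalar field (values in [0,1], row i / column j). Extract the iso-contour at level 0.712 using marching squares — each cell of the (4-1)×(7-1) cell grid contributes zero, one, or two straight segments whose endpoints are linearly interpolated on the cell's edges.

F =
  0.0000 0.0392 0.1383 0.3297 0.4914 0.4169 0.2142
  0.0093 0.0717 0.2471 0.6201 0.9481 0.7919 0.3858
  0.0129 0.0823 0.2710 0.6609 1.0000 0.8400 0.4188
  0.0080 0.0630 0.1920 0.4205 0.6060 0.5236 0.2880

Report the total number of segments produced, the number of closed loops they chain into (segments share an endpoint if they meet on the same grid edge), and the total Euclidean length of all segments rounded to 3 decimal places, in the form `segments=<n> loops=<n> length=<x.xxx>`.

segments=8 loops=1 length=6.914

cell (0,3): code 0100 → (0.483,4.000)–(1.000,3.280)
cell (0,4): code 1100 → (0.787,5.000)–(0.483,4.000)
cell (0,5): code 1000 → (1.000,5.197)–(0.787,5.000)
cell (1,3): code 0110 → (1.000,3.280)–(2.000,3.151)
cell (1,5): code 1001 → (2.000,5.304)–(1.000,5.197)
cell (2,3): code 0010 → (2.000,3.151)–(2.731,4.000)
cell (2,4): code 0011 → (2.731,4.000)–(2.405,5.000)
cell (2,5): code 0001 → (2.405,5.000)–(2.000,5.304)
total: 8 segments, chained into 1 closed loop(s), length Σ = 6.913921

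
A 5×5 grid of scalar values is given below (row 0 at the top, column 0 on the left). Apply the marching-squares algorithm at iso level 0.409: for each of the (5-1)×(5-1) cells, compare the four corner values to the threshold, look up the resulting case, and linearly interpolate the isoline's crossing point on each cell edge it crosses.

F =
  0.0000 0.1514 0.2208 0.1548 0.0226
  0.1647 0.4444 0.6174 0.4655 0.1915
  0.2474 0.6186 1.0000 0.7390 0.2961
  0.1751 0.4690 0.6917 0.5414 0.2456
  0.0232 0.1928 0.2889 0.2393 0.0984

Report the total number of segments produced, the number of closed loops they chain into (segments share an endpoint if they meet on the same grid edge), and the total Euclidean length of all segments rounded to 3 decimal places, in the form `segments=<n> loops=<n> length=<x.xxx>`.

cell (0,0): code 0100 → (0.879,1.000)–(1.000,0.873)
cell (0,1): code 1100 → (0.475,2.000)–(0.879,1.000)
cell (0,2): code 1100 → (0.818,3.000)–(0.475,2.000)
cell (0,3): code 1000 → (1.000,3.206)–(0.818,3.000)
cell (1,0): code 0110 → (1.000,0.873)–(2.000,0.435)
cell (1,3): code 1001 → (2.000,3.745)–(1.000,3.206)
cell (2,0): code 0110 → (2.000,0.435)–(3.000,0.796)
cell (2,3): code 1001 → (3.000,3.448)–(2.000,3.745)
cell (3,0): code 0010 → (3.000,0.796)–(3.217,1.000)
cell (3,1): code 0011 → (3.217,1.000)–(3.702,2.000)
cell (3,2): code 0011 → (3.702,2.000)–(3.438,3.000)
cell (3,3): code 0001 → (3.438,3.000)–(3.000,3.448)
total: 12 segments, chained into 1 closed loop(s), length Σ = 9.990013

segments=12 loops=1 length=9.990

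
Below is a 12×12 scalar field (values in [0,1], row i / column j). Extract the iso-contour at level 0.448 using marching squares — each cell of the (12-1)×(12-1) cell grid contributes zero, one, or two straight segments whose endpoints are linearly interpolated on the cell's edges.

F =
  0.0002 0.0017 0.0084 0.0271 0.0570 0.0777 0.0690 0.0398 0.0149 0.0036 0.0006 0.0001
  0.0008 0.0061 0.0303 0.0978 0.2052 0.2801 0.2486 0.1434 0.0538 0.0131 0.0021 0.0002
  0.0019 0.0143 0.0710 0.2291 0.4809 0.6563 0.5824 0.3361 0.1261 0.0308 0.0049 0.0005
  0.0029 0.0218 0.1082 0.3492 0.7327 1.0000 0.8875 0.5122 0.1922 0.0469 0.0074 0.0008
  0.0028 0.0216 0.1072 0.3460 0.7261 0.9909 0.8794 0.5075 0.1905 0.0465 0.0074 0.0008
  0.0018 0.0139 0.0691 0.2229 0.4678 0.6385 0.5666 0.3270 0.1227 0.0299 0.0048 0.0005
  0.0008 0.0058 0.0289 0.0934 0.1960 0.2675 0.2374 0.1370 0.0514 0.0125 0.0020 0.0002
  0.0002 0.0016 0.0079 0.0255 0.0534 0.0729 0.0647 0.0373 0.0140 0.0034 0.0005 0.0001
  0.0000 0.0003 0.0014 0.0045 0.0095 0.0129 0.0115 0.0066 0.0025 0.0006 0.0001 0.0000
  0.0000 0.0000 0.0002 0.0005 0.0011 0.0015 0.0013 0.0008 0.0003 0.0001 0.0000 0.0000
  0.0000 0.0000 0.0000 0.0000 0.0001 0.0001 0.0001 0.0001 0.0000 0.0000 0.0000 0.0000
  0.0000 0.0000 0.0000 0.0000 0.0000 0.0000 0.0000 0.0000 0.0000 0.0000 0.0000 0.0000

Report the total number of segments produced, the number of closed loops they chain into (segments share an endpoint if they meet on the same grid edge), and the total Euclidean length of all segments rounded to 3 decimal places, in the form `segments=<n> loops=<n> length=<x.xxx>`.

segments=16 loops=1 length=12.564

cell (1,3): code 0100 → (1.881,4.000)–(2.000,3.869)
cell (1,4): code 1100 → (1.446,5.000)–(1.881,4.000)
cell (1,5): code 1100 → (1.597,6.000)–(1.446,5.000)
cell (1,6): code 1000 → (2.000,6.546)–(1.597,6.000)
cell (2,3): code 0110 → (2.000,3.869)–(3.000,3.258)
cell (2,6): code 1101 → (2.635,7.000)–(2.000,6.546)
cell (2,7): code 1000 → (3.000,7.201)–(2.635,7.000)
cell (3,3): code 0110 → (3.000,3.258)–(4.000,3.268)
cell (3,7): code 1001 → (4.000,7.188)–(3.000,7.201)
cell (4,3): code 0110 → (4.000,3.268)–(5.000,3.919)
cell (4,6): code 1011 → (5.000,6.495)–(4.330,7.000)
cell (4,7): code 0001 → (4.330,7.000)–(4.000,7.188)
cell (5,3): code 0010 → (5.000,3.919)–(5.073,4.000)
cell (5,4): code 0011 → (5.073,4.000)–(5.513,5.000)
cell (5,5): code 0011 → (5.513,5.000)–(5.360,6.000)
cell (5,6): code 0001 → (5.360,6.000)–(5.000,6.495)
total: 16 segments, chained into 1 closed loop(s), length Σ = 12.563607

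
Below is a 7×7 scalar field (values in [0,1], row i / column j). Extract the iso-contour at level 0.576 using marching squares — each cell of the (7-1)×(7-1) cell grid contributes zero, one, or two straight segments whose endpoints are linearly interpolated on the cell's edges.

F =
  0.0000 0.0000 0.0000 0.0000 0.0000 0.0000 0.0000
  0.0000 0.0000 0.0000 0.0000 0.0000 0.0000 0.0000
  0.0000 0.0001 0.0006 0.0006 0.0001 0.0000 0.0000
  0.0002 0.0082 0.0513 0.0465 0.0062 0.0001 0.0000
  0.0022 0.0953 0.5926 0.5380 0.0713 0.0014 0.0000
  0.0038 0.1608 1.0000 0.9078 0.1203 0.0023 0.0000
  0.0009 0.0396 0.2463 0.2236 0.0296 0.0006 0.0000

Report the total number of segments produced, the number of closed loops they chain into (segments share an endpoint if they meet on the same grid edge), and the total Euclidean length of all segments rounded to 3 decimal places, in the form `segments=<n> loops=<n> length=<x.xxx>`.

segments=8 loops=1 length=5.553

cell (3,1): code 0100 → (3.969,2.000)–(4.000,1.967)
cell (3,2): code 1000 → (4.000,2.304)–(3.969,2.000)
cell (4,1): code 0110 → (4.000,1.967)–(5.000,1.495)
cell (4,2): code 1101 → (4.103,3.000)–(4.000,2.304)
cell (4,3): code 1000 → (5.000,3.421)–(4.103,3.000)
cell (5,1): code 0010 → (5.000,1.495)–(5.563,2.000)
cell (5,2): code 0011 → (5.563,2.000)–(5.485,3.000)
cell (5,3): code 0001 → (5.485,3.000)–(5.000,3.421)
total: 8 segments, chained into 1 closed loop(s), length Σ = 5.552954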